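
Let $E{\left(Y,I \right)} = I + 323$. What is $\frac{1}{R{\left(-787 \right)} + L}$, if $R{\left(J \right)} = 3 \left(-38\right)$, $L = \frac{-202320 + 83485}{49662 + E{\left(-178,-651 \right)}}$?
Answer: $- \frac{49334}{5742911} \approx -0.0085904$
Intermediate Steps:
$E{\left(Y,I \right)} = 323 + I$
$L = - \frac{118835}{49334}$ ($L = \frac{-202320 + 83485}{49662 + \left(323 - 651\right)} = - \frac{118835}{49662 - 328} = - \frac{118835}{49334} \approx -2.4088$)
$R{\left(J \right)} = -114$
$\frac{1}{R{\left(-787 \right)} + L} = \frac{1}{-114 - \frac{118835}{49334}} = \frac{1}{- \frac{5742911}{49334}} = - \frac{49334}{5742911}$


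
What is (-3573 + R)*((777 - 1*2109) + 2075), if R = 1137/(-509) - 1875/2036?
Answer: -5409820893/2036 ≈ -2.6571e+6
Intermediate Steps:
R = -6423/2036 (R = 1137*(-1/509) - 1875*1/2036 = -1137/509 - 1875/2036 = -6423/2036 ≈ -3.1547)
(-3573 + R)*((777 - 1*2109) + 2075) = (-3573 - 6423/2036)*((777 - 1*2109) + 2075) = -7281051*((777 - 2109) + 2075)/2036 = -7281051*(-1332 + 2075)/2036 = -7281051/2036*743 = -5409820893/2036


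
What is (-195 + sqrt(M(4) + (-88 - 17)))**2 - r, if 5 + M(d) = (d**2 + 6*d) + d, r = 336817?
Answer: -336817 + (195 - I*sqrt(66))**2 ≈ -2.9886e+5 - 3168.4*I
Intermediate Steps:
M(d) = -5 + d**2 + 7*d (M(d) = -5 + ((d**2 + 6*d) + d) = -5 + (d**2 + 7*d) = -5 + d**2 + 7*d)
(-195 + sqrt(M(4) + (-88 - 17)))**2 - r = (-195 + sqrt((-5 + 4**2 + 7*4) + (-88 - 17)))**2 - 1*336817 = (-195 + sqrt((-5 + 16 + 28) - 105))**2 - 336817 = (-195 + sqrt(39 - 105))**2 - 336817 = (-195 + sqrt(-66))**2 - 336817 = (-195 + I*sqrt(66))**2 - 336817 = -336817 + (-195 + I*sqrt(66))**2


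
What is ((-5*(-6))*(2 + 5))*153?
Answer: 32130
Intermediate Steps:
((-5*(-6))*(2 + 5))*153 = (30*7)*153 = 210*153 = 32130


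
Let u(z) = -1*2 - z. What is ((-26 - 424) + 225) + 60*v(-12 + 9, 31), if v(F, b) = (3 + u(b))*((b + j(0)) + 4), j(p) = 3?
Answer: -68625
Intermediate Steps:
u(z) = -2 - z
v(F, b) = (1 - b)*(7 + b) (v(F, b) = (3 + (-2 - b))*((b + 3) + 4) = (1 - b)*((3 + b) + 4) = (1 - b)*(7 + b))
((-26 - 424) + 225) + 60*v(-12 + 9, 31) = ((-26 - 424) + 225) + 60*(7 - 1*31**2 - 6*31) = (-450 + 225) + 60*(7 - 1*961 - 186) = -225 + 60*(7 - 961 - 186) = -225 + 60*(-1140) = -225 - 68400 = -68625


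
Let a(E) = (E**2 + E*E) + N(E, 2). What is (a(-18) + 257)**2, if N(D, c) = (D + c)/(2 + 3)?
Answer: 20331081/25 ≈ 8.1324e+5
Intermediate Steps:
N(D, c) = D/5 + c/5 (N(D, c) = (D + c)/5 = (D + c)*(1/5) = D/5 + c/5)
a(E) = 2/5 + 2*E**2 + E/5 (a(E) = (E**2 + E*E) + (E/5 + (1/5)*2) = (E**2 + E**2) + (E/5 + 2/5) = 2*E**2 + (2/5 + E/5) = 2/5 + 2*E**2 + E/5)
(a(-18) + 257)**2 = ((2/5 + 2*(-18)**2 + (1/5)*(-18)) + 257)**2 = ((2/5 + 2*324 - 18/5) + 257)**2 = ((2/5 + 648 - 18/5) + 257)**2 = (3224/5 + 257)**2 = (4509/5)**2 = 20331081/25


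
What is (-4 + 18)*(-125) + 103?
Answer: -1647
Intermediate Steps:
(-4 + 18)*(-125) + 103 = 14*(-125) + 103 = -1750 + 103 = -1647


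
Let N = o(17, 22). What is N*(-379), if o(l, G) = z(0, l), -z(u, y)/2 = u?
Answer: 0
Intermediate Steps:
z(u, y) = -2*u
o(l, G) = 0 (o(l, G) = -2*0 = 0)
N = 0
N*(-379) = 0*(-379) = 0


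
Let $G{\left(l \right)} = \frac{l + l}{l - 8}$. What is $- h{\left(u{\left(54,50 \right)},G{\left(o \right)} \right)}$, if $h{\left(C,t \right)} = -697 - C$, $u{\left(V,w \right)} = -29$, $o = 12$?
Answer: $668$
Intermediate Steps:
$G{\left(l \right)} = \frac{2 l}{-8 + l}$
$- h{\left(u{\left(54,50 \right)},G{\left(o \right)} \right)} = - (-697 - -29) = - (-697 + 29) = \left(-1\right) \left(-668\right) = 668$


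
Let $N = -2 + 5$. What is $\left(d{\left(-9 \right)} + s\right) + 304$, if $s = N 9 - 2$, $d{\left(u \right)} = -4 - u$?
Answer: $334$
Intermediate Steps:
$N = 3$
$s = 25$ ($s = 3 \cdot 9 - 2 = 27 - 2 = 25$)
$\left(d{\left(-9 \right)} + s\right) + 304 = \left(\left(-4 - -9\right) + 25\right) + 304 = \left(\left(-4 + 9\right) + 25\right) + 304 = \left(5 + 25\right) + 304 = 30 + 304 = 334$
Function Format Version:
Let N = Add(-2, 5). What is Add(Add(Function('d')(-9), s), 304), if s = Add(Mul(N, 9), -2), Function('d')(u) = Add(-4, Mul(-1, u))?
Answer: 334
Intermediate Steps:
N = 3
s = 25 (s = Add(Mul(3, 9), -2) = Add(27, -2) = 25)
Add(Add(Function('d')(-9), s), 304) = Add(Add(Add(-4, Mul(-1, -9)), 25), 304) = Add(Add(Add(-4, 9), 25), 304) = Add(Add(5, 25), 304) = Add(30, 304) = 334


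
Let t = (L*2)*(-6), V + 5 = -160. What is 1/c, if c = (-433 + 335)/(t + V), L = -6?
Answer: 93/98 ≈ 0.94898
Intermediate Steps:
V = -165 (V = -5 - 160 = -165)
t = 72 (t = -6*2*(-6) = -12*(-6) = 72)
c = 98/93 (c = (-433 + 335)/(72 - 165) = -98/(-93) = -98*(-1/93) = 98/93 ≈ 1.0538)
1/c = 1/(98/93) = 93/98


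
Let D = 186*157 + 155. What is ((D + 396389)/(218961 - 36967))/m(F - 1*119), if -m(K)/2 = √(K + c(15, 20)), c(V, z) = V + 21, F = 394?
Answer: -212873*√311/56600134 ≈ -0.066326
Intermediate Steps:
D = 29357 (D = 29202 + 155 = 29357)
c(V, z) = 21 + V
m(K) = -2*√(36 + K) (m(K) = -2*√(K + (21 + 15)) = -2*√(K + 36) = -2*√(36 + K))
((D + 396389)/(218961 - 36967))/m(F - 1*119) = ((29357 + 396389)/(218961 - 36967))/((-2*√(36 + (394 - 1*119)))) = (425746/181994)/((-2*√(36 + (394 - 119)))) = (425746*(1/181994))/((-2*√(36 + 275))) = 212873/(90997*((-2*√311))) = 212873*(-√311/622)/90997 = -212873*√311/56600134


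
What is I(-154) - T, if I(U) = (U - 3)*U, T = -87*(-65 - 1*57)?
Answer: 13564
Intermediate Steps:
T = 10614 (T = -87*(-65 - 57) = -87*(-122) = 10614)
I(U) = U*(-3 + U) (I(U) = (-3 + U)*U = U*(-3 + U))
I(-154) - T = -154*(-3 - 154) - 1*10614 = -154*(-157) - 10614 = 24178 - 10614 = 13564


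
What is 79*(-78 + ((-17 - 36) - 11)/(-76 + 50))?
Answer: -77578/13 ≈ -5967.5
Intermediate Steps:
79*(-78 + ((-17 - 36) - 11)/(-76 + 50)) = 79*(-78 + (-53 - 11)/(-26)) = 79*(-78 - 64*(-1/26)) = 79*(-78 + 32/13) = 79*(-982/13) = -77578/13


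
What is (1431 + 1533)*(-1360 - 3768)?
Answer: -15199392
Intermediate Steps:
(1431 + 1533)*(-1360 - 3768) = 2964*(-5128) = -15199392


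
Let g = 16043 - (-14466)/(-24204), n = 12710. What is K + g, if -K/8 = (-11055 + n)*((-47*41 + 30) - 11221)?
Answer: 700699193931/4034 ≈ 1.7370e+8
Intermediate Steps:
g = 64715051/4034 (g = 16043 - (-14466)*(-1)/24204 = 16043 - 1*2411/4034 = 16043 - 2411/4034 = 64715051/4034 ≈ 16042.)
K = 173682320 (K = -8*(-11055 + 12710)*((-47*41 + 30) - 11221) = -13240*((-1927 + 30) - 11221) = -13240*(-1897 - 11221) = -13240*(-13118) = -8*(-21710290) = 173682320)
K + g = 173682320 + 64715051/4034 = 700699193931/4034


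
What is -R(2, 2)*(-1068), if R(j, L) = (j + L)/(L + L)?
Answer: 1068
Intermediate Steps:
R(j, L) = (L + j)/(2*L) (R(j, L) = (L + j)/((2*L)) = (L + j)*(1/(2*L)) = (L + j)/(2*L))
-R(2, 2)*(-1068) = -(2 + 2)/(2*2)*(-1068) = -4/(2*2)*(-1068) = -1*1*(-1068) = -1*(-1068) = 1068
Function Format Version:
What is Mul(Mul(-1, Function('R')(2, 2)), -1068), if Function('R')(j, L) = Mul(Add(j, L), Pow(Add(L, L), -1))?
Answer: 1068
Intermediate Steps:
Function('R')(j, L) = Mul(Rational(1, 2), Pow(L, -1), Add(L, j)) (Function('R')(j, L) = Mul(Add(L, j), Pow(Mul(2, L), -1)) = Mul(Add(L, j), Mul(Rational(1, 2), Pow(L, -1))) = Mul(Rational(1, 2), Pow(L, -1), Add(L, j)))
Mul(Mul(-1, Function('R')(2, 2)), -1068) = Mul(Mul(-1, Mul(Rational(1, 2), Pow(2, -1), Add(2, 2))), -1068) = Mul(Mul(-1, Mul(Rational(1, 2), Rational(1, 2), 4)), -1068) = Mul(Mul(-1, 1), -1068) = Mul(-1, -1068) = 1068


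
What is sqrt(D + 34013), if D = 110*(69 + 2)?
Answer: 3*sqrt(4647) ≈ 204.51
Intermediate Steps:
D = 7810 (D = 110*71 = 7810)
sqrt(D + 34013) = sqrt(7810 + 34013) = sqrt(41823) = 3*sqrt(4647)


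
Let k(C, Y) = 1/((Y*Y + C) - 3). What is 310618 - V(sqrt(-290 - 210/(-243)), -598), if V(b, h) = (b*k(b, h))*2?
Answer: 3217429860283348378/10358156514701 - 12873636*I*sqrt(5855)/10358156514701 ≈ 3.1062e+5 - 9.51e-5*I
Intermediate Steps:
k(C, Y) = 1/(-3 + C + Y**2) (k(C, Y) = 1/((Y**2 + C) - 3) = 1/((C + Y**2) - 3) = 1/(-3 + C + Y**2))
V(b, h) = 2*b/(-3 + b + h**2) (V(b, h) = (b/(-3 + b + h**2))*2 = 2*b/(-3 + b + h**2))
310618 - V(sqrt(-290 - 210/(-243)), -598) = 310618 - 2*sqrt(-290 - 210/(-243))/(-3 + sqrt(-290 - 210/(-243)) + (-598)**2) = 310618 - 2*sqrt(-290 - 210*(-1/243))/(-3 + sqrt(-290 - 210*(-1/243)) + 357604) = 310618 - 2*sqrt(-290 + 70/81)/(-3 + sqrt(-290 + 70/81) + 357604) = 310618 - 2*sqrt(-23420/81)/(-3 + sqrt(-23420/81) + 357604) = 310618 - 2*2*I*sqrt(5855)/9/(-3 + 2*I*sqrt(5855)/9 + 357604) = 310618 - 2*2*I*sqrt(5855)/9/(357601 + 2*I*sqrt(5855)/9) = 310618 - 4*I*sqrt(5855)/(9*(357601 + 2*I*sqrt(5855)/9))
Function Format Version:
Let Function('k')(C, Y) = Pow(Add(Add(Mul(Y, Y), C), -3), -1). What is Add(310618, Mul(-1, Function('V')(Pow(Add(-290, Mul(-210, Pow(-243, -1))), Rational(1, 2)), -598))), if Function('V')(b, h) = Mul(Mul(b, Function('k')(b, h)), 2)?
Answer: Add(Rational(3217429860283348378, 10358156514701), Mul(Rational(-12873636, 10358156514701), I, Pow(5855, Rational(1, 2)))) ≈ Add(3.1062e+5, Mul(-9.5100e-5, I))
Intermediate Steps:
Function('k')(C, Y) = Pow(Add(-3, C, Pow(Y, 2)), -1) (Function('k')(C, Y) = Pow(Add(Add(Pow(Y, 2), C), -3), -1) = Pow(Add(Add(C, Pow(Y, 2)), -3), -1) = Pow(Add(-3, C, Pow(Y, 2)), -1))
Function('V')(b, h) = Mul(2, b, Pow(Add(-3, b, Pow(h, 2)), -1)) (Function('V')(b, h) = Mul(Mul(b, Pow(Add(-3, b, Pow(h, 2)), -1)), 2) = Mul(2, b, Pow(Add(-3, b, Pow(h, 2)), -1)))
Add(310618, Mul(-1, Function('V')(Pow(Add(-290, Mul(-210, Pow(-243, -1))), Rational(1, 2)), -598))) = Add(310618, Mul(-1, Mul(2, Pow(Add(-290, Mul(-210, Pow(-243, -1))), Rational(1, 2)), Pow(Add(-3, Pow(Add(-290, Mul(-210, Pow(-243, -1))), Rational(1, 2)), Pow(-598, 2)), -1)))) = Add(310618, Mul(-1, Mul(2, Pow(Add(-290, Mul(-210, Rational(-1, 243))), Rational(1, 2)), Pow(Add(-3, Pow(Add(-290, Mul(-210, Rational(-1, 243))), Rational(1, 2)), 357604), -1)))) = Add(310618, Mul(-1, Mul(2, Pow(Add(-290, Rational(70, 81)), Rational(1, 2)), Pow(Add(-3, Pow(Add(-290, Rational(70, 81)), Rational(1, 2)), 357604), -1)))) = Add(310618, Mul(-1, Mul(2, Pow(Rational(-23420, 81), Rational(1, 2)), Pow(Add(-3, Pow(Rational(-23420, 81), Rational(1, 2)), 357604), -1)))) = Add(310618, Mul(-1, Mul(2, Mul(Rational(2, 9), I, Pow(5855, Rational(1, 2))), Pow(Add(-3, Mul(Rational(2, 9), I, Pow(5855, Rational(1, 2))), 357604), -1)))) = Add(310618, Mul(-1, Mul(2, Mul(Rational(2, 9), I, Pow(5855, Rational(1, 2))), Pow(Add(357601, Mul(Rational(2, 9), I, Pow(5855, Rational(1, 2)))), -1)))) = Add(310618, Mul(-1, Mul(Rational(4, 9), I, Pow(5855, Rational(1, 2)), Pow(Add(357601, Mul(Rational(2, 9), I, Pow(5855, Rational(1, 2)))), -1)))) = Add(310618, Mul(Rational(-4, 9), I, Pow(5855, Rational(1, 2)), Pow(Add(357601, Mul(Rational(2, 9), I, Pow(5855, Rational(1, 2)))), -1)))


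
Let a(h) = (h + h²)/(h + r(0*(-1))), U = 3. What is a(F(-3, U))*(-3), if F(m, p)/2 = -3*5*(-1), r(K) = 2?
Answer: -1395/16 ≈ -87.188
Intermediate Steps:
F(m, p) = 30 (F(m, p) = 2*(-3*5*(-1)) = 2*(-15*(-1)) = 2*15 = 30)
a(h) = (h + h²)/(2 + h) (a(h) = (h + h²)/(h + 2) = (h + h²)/(2 + h))
a(F(-3, U))*(-3) = (30*(1 + 30)/(2 + 30))*(-3) = (30*31/32)*(-3) = (30*(1/32)*31)*(-3) = (465/16)*(-3) = -1395/16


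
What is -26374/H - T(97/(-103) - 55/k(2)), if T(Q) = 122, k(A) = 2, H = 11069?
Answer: -1376792/11069 ≈ -124.38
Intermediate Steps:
-26374/H - T(97/(-103) - 55/k(2)) = -26374/11069 - 1*122 = -26374*1/11069 - 122 = -26374/11069 - 122 = -1376792/11069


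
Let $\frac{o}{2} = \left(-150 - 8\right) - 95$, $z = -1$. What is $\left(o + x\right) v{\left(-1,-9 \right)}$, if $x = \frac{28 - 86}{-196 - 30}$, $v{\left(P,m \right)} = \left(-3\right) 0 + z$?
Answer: $\frac{57149}{113} \approx 505.74$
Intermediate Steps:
$v{\left(P,m \right)} = -1$ ($v{\left(P,m \right)} = \left(-3\right) 0 - 1 = 0 - 1 = -1$)
$x = \frac{29}{113}$ ($x = - \frac{58}{-226} = \left(-58\right) \left(- \frac{1}{226}\right) = \frac{29}{113} \approx 0.25664$)
$o = -506$ ($o = 2 \left(\left(-150 - 8\right) - 95\right) = 2 \left(-158 - 95\right) = 2 \left(-253\right) = -506$)
$\left(o + x\right) v{\left(-1,-9 \right)} = \left(-506 + \frac{29}{113}\right) \left(-1\right) = \left(- \frac{57149}{113}\right) \left(-1\right) = \frac{57149}{113}$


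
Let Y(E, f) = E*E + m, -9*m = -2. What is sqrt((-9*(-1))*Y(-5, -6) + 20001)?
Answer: 2*sqrt(5057) ≈ 142.23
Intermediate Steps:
m = 2/9 (m = -1/9*(-2) = 2/9 ≈ 0.22222)
Y(E, f) = 2/9 + E**2 (Y(E, f) = E*E + 2/9 = E**2 + 2/9 = 2/9 + E**2)
sqrt((-9*(-1))*Y(-5, -6) + 20001) = sqrt((-9*(-1))*(2/9 + (-5)**2) + 20001) = sqrt(9*(2/9 + 25) + 20001) = sqrt(9*(227/9) + 20001) = sqrt(227 + 20001) = sqrt(20228) = 2*sqrt(5057)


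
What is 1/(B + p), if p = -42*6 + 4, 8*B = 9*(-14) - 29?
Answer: -8/2139 ≈ -0.0037401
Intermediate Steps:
B = -155/8 (B = (9*(-14) - 29)/8 = (-126 - 29)/8 = (⅛)*(-155) = -155/8 ≈ -19.375)
p = -248 (p = -252 + 4 = -248)
1/(B + p) = 1/(-155/8 - 248) = 1/(-2139/8) = -8/2139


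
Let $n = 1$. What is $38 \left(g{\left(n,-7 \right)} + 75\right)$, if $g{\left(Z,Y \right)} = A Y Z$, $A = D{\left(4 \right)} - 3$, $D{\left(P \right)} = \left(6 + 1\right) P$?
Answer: $-3800$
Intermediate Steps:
$D{\left(P \right)} = 7 P$
$A = 25$ ($A = 7 \cdot 4 - 3 = 28 - 3 = 25$)
$g{\left(Z,Y \right)} = 25 Y Z$
$38 \left(g{\left(n,-7 \right)} + 75\right) = 38 \left(25 \left(-7\right) 1 + 75\right) = 38 \left(-175 + 75\right) = 38 \left(-100\right) = -3800$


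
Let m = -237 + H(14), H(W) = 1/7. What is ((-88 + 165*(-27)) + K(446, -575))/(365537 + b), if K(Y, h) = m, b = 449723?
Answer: -33459/5706820 ≈ -0.0058630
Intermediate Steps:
H(W) = ⅐
m = -1658/7 (m = -237 + ⅐ = -1658/7 ≈ -236.86)
K(Y, h) = -1658/7
((-88 + 165*(-27)) + K(446, -575))/(365537 + b) = ((-88 + 165*(-27)) - 1658/7)/(365537 + 449723) = ((-88 - 4455) - 1658/7)/815260 = (-4543 - 1658/7)*(1/815260) = -33459/7*1/815260 = -33459/5706820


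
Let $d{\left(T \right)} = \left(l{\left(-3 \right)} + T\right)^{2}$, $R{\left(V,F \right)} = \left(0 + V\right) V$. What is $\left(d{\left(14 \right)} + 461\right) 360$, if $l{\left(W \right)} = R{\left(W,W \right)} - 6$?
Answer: $270000$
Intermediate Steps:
$R{\left(V,F \right)} = V^{2}$ ($R{\left(V,F \right)} = V V = V^{2}$)
$l{\left(W \right)} = -6 + W^{2}$ ($l{\left(W \right)} = W^{2} - 6 = -6 + W^{2}$)
$d{\left(T \right)} = \left(3 + T\right)^{2}$ ($d{\left(T \right)} = \left(\left(-6 + \left(-3\right)^{2}\right) + T\right)^{2} = \left(\left(-6 + 9\right) + T\right)^{2} = \left(3 + T\right)^{2}$)
$\left(d{\left(14 \right)} + 461\right) 360 = \left(\left(3 + 14\right)^{2} + 461\right) 360 = \left(17^{2} + 461\right) 360 = \left(289 + 461\right) 360 = 750 \cdot 360 = 270000$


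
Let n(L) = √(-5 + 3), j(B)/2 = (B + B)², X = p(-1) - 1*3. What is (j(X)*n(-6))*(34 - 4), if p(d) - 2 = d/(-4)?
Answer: 135*I*√2 ≈ 190.92*I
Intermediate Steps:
p(d) = 2 - d/4 (p(d) = 2 + d/(-4) = 2 + d*(-¼) = 2 - d/4)
X = -¾ (X = (2 - ¼*(-1)) - 1*3 = (2 + ¼) - 3 = 9/4 - 3 = -¾ ≈ -0.75000)
j(B) = 8*B² (j(B) = 2*(B + B)² = 2*(2*B)² = 2*(4*B²) = 8*B²)
n(L) = I*√2 (n(L) = √(-2) = I*√2)
(j(X)*n(-6))*(34 - 4) = ((8*(-¾)²)*(I*√2))*(34 - 4) = ((8*(9/16))*(I*√2))*30 = (9*(I*√2)/2)*30 = (9*I*√2/2)*30 = 135*I*√2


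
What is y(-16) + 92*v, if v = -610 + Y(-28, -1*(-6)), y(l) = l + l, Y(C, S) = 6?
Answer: -55600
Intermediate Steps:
y(l) = 2*l
v = -604 (v = -610 + 6 = -604)
y(-16) + 92*v = 2*(-16) + 92*(-604) = -32 - 55568 = -55600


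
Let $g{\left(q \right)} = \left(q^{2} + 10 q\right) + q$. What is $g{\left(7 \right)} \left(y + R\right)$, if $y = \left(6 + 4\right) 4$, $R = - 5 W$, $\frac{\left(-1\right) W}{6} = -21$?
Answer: $-74340$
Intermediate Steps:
$W = 126$ ($W = \left(-6\right) \left(-21\right) = 126$)
$R = -630$ ($R = \left(-5\right) 126 = -630$)
$g{\left(q \right)} = q^{2} + 11 q$
$y = 40$ ($y = 10 \cdot 4 = 40$)
$g{\left(7 \right)} \left(y + R\right) = 7 \left(11 + 7\right) \left(40 - 630\right) = 7 \cdot 18 \left(-590\right) = 126 \left(-590\right) = -74340$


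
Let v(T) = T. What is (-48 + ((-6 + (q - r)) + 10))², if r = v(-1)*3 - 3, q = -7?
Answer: 2025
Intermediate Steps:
r = -6 (r = -1*3 - 3 = -3 - 3 = -6)
(-48 + ((-6 + (q - r)) + 10))² = (-48 + ((-6 + (-7 - 1*(-6))) + 10))² = (-48 + ((-6 + (-7 + 6)) + 10))² = (-48 + ((-6 - 1) + 10))² = (-48 + (-7 + 10))² = (-48 + 3)² = (-45)² = 2025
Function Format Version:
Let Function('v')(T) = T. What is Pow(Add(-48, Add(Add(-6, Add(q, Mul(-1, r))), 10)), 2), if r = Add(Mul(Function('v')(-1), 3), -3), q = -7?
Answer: 2025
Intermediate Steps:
r = -6 (r = Add(Mul(-1, 3), -3) = Add(-3, -3) = -6)
Pow(Add(-48, Add(Add(-6, Add(q, Mul(-1, r))), 10)), 2) = Pow(Add(-48, Add(Add(-6, Add(-7, Mul(-1, -6))), 10)), 2) = Pow(Add(-48, Add(Add(-6, Add(-7, 6)), 10)), 2) = Pow(Add(-48, Add(Add(-6, -1), 10)), 2) = Pow(Add(-48, Add(-7, 10)), 2) = Pow(Add(-48, 3), 2) = Pow(-45, 2) = 2025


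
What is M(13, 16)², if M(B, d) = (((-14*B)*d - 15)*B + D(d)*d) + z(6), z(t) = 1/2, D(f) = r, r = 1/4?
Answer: 5790144649/4 ≈ 1.4475e+9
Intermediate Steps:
r = ¼ ≈ 0.25000
D(f) = ¼
z(t) = ½
M(B, d) = ½ + d/4 + B*(-15 - 14*B*d) (M(B, d) = (((-14*B)*d - 15)*B + d/4) + ½ = ((-14*B*d - 15)*B + d/4) + ½ = ((-15 - 14*B*d)*B + d/4) + ½ = (B*(-15 - 14*B*d) + d/4) + ½ = (d/4 + B*(-15 - 14*B*d)) + ½ = ½ + d/4 + B*(-15 - 14*B*d))
M(13, 16)² = (½ - 15*13 + (¼)*16 - 14*16*13²)² = (½ - 195 + 4 - 14*16*169)² = (½ - 195 + 4 - 37856)² = (-76093/2)² = 5790144649/4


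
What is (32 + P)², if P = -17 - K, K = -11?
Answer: 676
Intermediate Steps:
P = -6 (P = -17 - 1*(-11) = -17 + 11 = -6)
(32 + P)² = (32 - 6)² = 26² = 676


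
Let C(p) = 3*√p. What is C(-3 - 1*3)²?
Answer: -54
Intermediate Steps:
C(-3 - 1*3)² = (3*√(-3 - 1*3))² = (3*√(-3 - 3))² = (3*√(-6))² = (3*(I*√6))² = (3*I*√6)² = -54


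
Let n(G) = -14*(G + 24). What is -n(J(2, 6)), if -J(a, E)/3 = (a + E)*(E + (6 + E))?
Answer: -5712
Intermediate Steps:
J(a, E) = -3*(6 + 2*E)*(E + a) (J(a, E) = -3*(a + E)*(E + (6 + E)) = -3*(E + a)*(6 + 2*E) = -3*(6 + 2*E)*(E + a))
n(G) = -336 - 14*G (n(G) = -14*(24 + G) = -336 - 14*G)
-n(J(2, 6)) = -(-336 - 14*(-18*6 - 18*2 - 6*6**2 - 6*6*2)) = -(-336 - 14*(-108 - 36 - 6*36 - 72)) = -(-336 - 14*(-108 - 36 - 216 - 72)) = -(-336 - 14*(-432)) = -(-336 + 6048) = -1*5712 = -5712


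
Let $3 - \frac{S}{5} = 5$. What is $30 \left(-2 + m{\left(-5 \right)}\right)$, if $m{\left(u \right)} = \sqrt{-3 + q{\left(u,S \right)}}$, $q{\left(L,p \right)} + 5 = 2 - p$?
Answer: $0$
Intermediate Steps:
$S = -10$ ($S = 15 - 25 = -10$)
$q{\left(L,p \right)} = -3 - p$ ($q{\left(L,p \right)} = -5 - \left(-2 + p\right) = -3 - p$)
$m{\left(u \right)} = 2$ ($m{\left(u \right)} = \sqrt{-3 - -7} = \sqrt{-3 + \left(-3 + 10\right)} = \sqrt{-3 + 7} = \sqrt{4} = 2$)
$30 \left(-2 + m{\left(-5 \right)}\right) = 30 \left(-2 + 2\right) = 30 \cdot 0 = 0$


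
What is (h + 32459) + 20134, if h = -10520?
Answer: 42073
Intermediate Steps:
(h + 32459) + 20134 = (-10520 + 32459) + 20134 = 21939 + 20134 = 42073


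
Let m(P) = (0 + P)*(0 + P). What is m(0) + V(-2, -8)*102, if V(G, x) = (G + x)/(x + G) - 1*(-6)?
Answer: 714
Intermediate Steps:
m(P) = P² (m(P) = P*P = P²)
V(G, x) = 7 (V(G, x) = (G + x)/(G + x) + 6 = 1 + 6 = 7)
m(0) + V(-2, -8)*102 = 0² + 7*102 = 0 + 714 = 714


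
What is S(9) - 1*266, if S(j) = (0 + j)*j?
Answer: -185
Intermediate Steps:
S(j) = j² (S(j) = j*j = j²)
S(9) - 1*266 = 9² - 1*266 = 81 - 266 = -185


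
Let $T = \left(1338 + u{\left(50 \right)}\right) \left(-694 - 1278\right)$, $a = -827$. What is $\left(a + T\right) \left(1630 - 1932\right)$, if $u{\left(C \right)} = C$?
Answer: $826864826$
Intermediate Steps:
$T = -2737136$ ($T = \left(1338 + 50\right) \left(-694 - 1278\right) = 1388 \left(-1972\right) = -2737136$)
$\left(a + T\right) \left(1630 - 1932\right) = \left(-827 - 2737136\right) \left(1630 - 1932\right) = - 2737963 \left(1630 - 1932\right) = \left(-2737963\right) \left(-302\right) = 826864826$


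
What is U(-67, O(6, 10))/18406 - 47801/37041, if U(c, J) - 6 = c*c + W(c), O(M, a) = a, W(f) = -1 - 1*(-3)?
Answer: -713251829/681776646 ≈ -1.0462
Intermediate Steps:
W(f) = 2 (W(f) = -1 + 3 = 2)
U(c, J) = 8 + c² (U(c, J) = 6 + (c*c + 2) = 6 + (c² + 2) = 6 + (2 + c²) = 8 + c²)
U(-67, O(6, 10))/18406 - 47801/37041 = (8 + (-67)²)/18406 - 47801/37041 = (8 + 4489)*(1/18406) - 47801*1/37041 = 4497*(1/18406) - 47801/37041 = 4497/18406 - 47801/37041 = -713251829/681776646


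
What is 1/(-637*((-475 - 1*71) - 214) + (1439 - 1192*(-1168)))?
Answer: 1/1877815 ≈ 5.3253e-7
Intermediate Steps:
1/(-637*((-475 - 1*71) - 214) + (1439 - 1192*(-1168))) = 1/(-637*((-475 - 71) - 214) + (1439 + 1392256)) = 1/(-637*(-546 - 214) + 1393695) = 1/(-637*(-760) + 1393695) = 1/(484120 + 1393695) = 1/1877815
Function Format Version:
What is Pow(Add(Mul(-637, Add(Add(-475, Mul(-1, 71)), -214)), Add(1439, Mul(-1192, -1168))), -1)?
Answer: Rational(1, 1877815) ≈ 5.3253e-7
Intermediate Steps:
Pow(Add(Mul(-637, Add(Add(-475, Mul(-1, 71)), -214)), Add(1439, Mul(-1192, -1168))), -1) = Pow(Add(Mul(-637, Add(Add(-475, -71), -214)), Add(1439, 1392256)), -1) = Pow(Add(Mul(-637, Add(-546, -214)), 1393695), -1) = Pow(Add(Mul(-637, -760), 1393695), -1) = Pow(Add(484120, 1393695), -1) = Pow(1877815, -1) = Rational(1, 1877815)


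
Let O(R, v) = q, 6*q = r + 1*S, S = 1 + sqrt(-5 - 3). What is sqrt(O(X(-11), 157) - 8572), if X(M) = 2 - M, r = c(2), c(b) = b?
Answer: sqrt(-308574 + 12*I*sqrt(2))/6 ≈ 0.0025459 + 92.582*I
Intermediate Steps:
r = 2
S = 1 + 2*I*sqrt(2) (S = 1 + sqrt(-8) = 1 + 2*I*sqrt(2) ≈ 1.0 + 2.8284*I)
q = 1/2 + I*sqrt(2)/3 (q = (2 + 1*(1 + 2*I*sqrt(2)))/6 = (2 + (1 + 2*I*sqrt(2)))/6 = (3 + 2*I*sqrt(2))/6 = 1/2 + I*sqrt(2)/3 ≈ 0.5 + 0.4714*I)
O(R, v) = 1/2 + I*sqrt(2)/3
sqrt(O(X(-11), 157) - 8572) = sqrt((1/2 + I*sqrt(2)/3) - 8572) = sqrt(-17143/2 + I*sqrt(2)/3)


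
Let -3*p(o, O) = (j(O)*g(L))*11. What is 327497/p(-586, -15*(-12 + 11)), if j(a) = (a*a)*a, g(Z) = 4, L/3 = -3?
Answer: -327497/49500 ≈ -6.6161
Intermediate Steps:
L = -9 (L = 3*(-3) = -9)
j(a) = a**3 (j(a) = a**2*a = a**3)
p(o, O) = -44*O**3/3 (p(o, O) = -O**3*4*11/3 = -4*O**3*11/3 = -44*O**3/3)
327497/p(-586, -15*(-12 + 11)) = 327497/((-44*(-3375*(-12 + 11)**3)/3)) = 327497/((-44*(-15*(-1))**3/3)) = 327497/((-44/3*15**3)) = 327497/((-44/3*3375)) = 327497/(-49500) = 327497*(-1/49500) = -327497/49500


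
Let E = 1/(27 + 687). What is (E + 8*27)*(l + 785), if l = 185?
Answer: 74799125/357 ≈ 2.0952e+5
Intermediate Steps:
E = 1/714 ≈ 0.0014006
(E + 8*27)*(l + 785) = (1/714 + 8*27)*(185 + 785) = (1/714 + 216)*970 = (154225/714)*970 = 74799125/357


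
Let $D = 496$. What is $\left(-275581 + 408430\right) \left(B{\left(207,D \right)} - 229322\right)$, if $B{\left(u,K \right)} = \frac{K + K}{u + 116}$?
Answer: $- \frac{9840127289886}{323} \approx -3.0465 \cdot 10^{10}$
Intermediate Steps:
$B{\left(u,K \right)} = \frac{2 K}{116 + u}$
$\left(-275581 + 408430\right) \left(B{\left(207,D \right)} - 229322\right) = \left(-275581 + 408430\right) \left(2 \cdot 496 \frac{1}{116 + 207} - 229322\right) = 132849 \left(2 \cdot 496 \cdot \frac{1}{323} - 229322\right) = 132849 \left(\frac{992}{323} - 229322\right) = 132849 \left(- \frac{74070014}{323}\right) = - \frac{9840127289886}{323}$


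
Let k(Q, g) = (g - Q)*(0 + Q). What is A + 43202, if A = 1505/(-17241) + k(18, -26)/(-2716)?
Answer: 72250372843/1672377 ≈ 43202.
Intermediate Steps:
k(Q, g) = Q*(g - Q) (k(Q, g) = (g - Q)*Q = Q*(g - Q))
A = 341689/1672377 (A = 1505/(-17241) + (18*(-26 - 1*18))/(-2716) = 1505*(-1/17241) + (18*(-26 - 18))*(-1/2716) = -215/2463 + (18*(-44))*(-1/2716) = -215/2463 - 792*(-1/2716) = -215/2463 + 198/679 = 341689/1672377 ≈ 0.20431)
A + 43202 = 341689/1672377 + 43202 = 72250372843/1672377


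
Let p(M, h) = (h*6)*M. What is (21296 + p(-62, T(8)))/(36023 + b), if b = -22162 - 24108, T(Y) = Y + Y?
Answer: -15344/10247 ≈ -1.4974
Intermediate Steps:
T(Y) = 2*Y
p(M, h) = 6*M*h (p(M, h) = (6*h)*M = 6*M*h)
b = -46270
(21296 + p(-62, T(8)))/(36023 + b) = (21296 + 6*(-62)*(2*8))/(36023 - 46270) = (21296 + 6*(-62)*16)/(-10247) = (21296 - 5952)*(-1/10247) = 15344*(-1/10247) = -15344/10247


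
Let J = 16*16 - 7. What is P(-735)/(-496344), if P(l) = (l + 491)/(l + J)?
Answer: -61/60305796 ≈ -1.0115e-6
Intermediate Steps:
J = 249 (J = 256 - 7 = 249)
P(l) = (491 + l)/(249 + l) (P(l) = (l + 491)/(l + 249) = (491 + l)/(249 + l))
P(-735)/(-496344) = ((491 - 735)/(249 - 735))/(-496344) = (-244/(-486))*(-1/496344) = -1/486*(-244)*(-1/496344) = (122/243)*(-1/496344) = -61/60305796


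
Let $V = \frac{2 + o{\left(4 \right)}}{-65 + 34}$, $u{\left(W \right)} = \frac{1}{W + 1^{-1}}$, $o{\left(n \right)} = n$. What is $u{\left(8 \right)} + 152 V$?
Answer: $- \frac{8177}{279} \approx -29.308$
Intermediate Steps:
$u{\left(W \right)} = \frac{1}{1 + W}$ ($u{\left(W \right)} = \frac{1}{W + 1} = \frac{1}{1 + W}$)
$V = - \frac{6}{31}$ ($V = \frac{2 + 4}{-65 + 34} = \frac{6}{-31} = 6 \left(- \frac{1}{31}\right) = - \frac{6}{31} \approx -0.19355$)
$u{\left(8 \right)} + 152 V = \frac{1}{1 + 8} + 152 \left(- \frac{6}{31}\right) = \frac{1}{9} - \frac{912}{31} = - \frac{8177}{279}$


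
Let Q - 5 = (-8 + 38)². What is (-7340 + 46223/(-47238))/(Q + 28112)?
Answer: -346773143/1370705046 ≈ -0.25299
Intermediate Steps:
Q = 905 (Q = 5 + (-8 + 38)² = 5 + 30² = 5 + 900 = 905)
(-7340 + 46223/(-47238))/(Q + 28112) = (-7340 + 46223/(-47238))/(905 + 28112) = (-7340 + 46223*(-1/47238))/29017 = (-7340 - 46223/47238)*(1/29017) = -346773143/47238*1/29017 = -346773143/1370705046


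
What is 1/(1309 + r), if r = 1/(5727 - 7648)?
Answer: 1921/2514588 ≈ 0.00076394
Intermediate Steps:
r = -1/1921 (r = 1/(-1921) = -1/1921 ≈ -0.00052056)
1/(1309 + r) = 1/(1309 - 1/1921) = 1/(2514588/1921) = 1921/2514588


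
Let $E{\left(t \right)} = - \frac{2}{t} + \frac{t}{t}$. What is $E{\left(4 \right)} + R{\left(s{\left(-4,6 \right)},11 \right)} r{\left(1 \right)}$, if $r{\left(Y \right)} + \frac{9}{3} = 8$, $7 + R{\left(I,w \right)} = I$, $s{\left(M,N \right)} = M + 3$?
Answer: $- \frac{79}{2} \approx -39.5$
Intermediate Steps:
$s{\left(M,N \right)} = 3 + M$
$R{\left(I,w \right)} = -7 + I$
$r{\left(Y \right)} = 5$ ($r{\left(Y \right)} = -3 + 8 = 5$)
$E{\left(t \right)} = 1 - \frac{2}{t}$ ($E{\left(t \right)} = - \frac{2}{t} + 1 = 1 - \frac{2}{t}$)
$E{\left(4 \right)} + R{\left(s{\left(-4,6 \right)},11 \right)} r{\left(1 \right)} = \frac{-2 + 4}{4} + \left(-7 + \left(3 - 4\right)\right) 5 = \frac{1}{4} \cdot 2 + \left(-7 - 1\right) 5 = \frac{1}{2} - 40 = - \frac{79}{2}$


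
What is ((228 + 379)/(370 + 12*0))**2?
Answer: 368449/136900 ≈ 2.6914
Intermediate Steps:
((228 + 379)/(370 + 12*0))**2 = (607/(370 + 0))**2 = (607/370)**2 = 368449/136900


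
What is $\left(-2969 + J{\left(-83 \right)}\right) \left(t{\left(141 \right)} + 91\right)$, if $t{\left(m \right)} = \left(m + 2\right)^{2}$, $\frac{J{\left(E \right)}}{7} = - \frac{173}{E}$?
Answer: $- \frac{5036736640}{83} \approx -6.0684 \cdot 10^{7}$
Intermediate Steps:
$J{\left(E \right)} = - \frac{1211}{E}$ ($J{\left(E \right)} = 7 \left(- \frac{173}{E}\right) = - \frac{1211}{E}$)
$t{\left(m \right)} = \left(2 + m\right)^{2}$
$\left(-2969 + J{\left(-83 \right)}\right) \left(t{\left(141 \right)} + 91\right) = \left(-2969 - \frac{1211}{-83}\right) \left(\left(2 + 141\right)^{2} + 91\right) = \left(-2969 - - \frac{1211}{83}\right) \left(143^{2} + 91\right) = \left(-2969 + \frac{1211}{83}\right) \left(20449 + 91\right) = \left(- \frac{245216}{83}\right) 20540 = - \frac{5036736640}{83}$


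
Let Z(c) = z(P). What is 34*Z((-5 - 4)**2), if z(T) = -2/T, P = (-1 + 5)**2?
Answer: -17/4 ≈ -4.2500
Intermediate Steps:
P = 16 (P = 4**2 = 16)
Z(c) = -1/8 (Z(c) = -2/16 = -2*1/16 = -1/8)
34*Z((-5 - 4)**2) = 34*(-1/8) = -17/4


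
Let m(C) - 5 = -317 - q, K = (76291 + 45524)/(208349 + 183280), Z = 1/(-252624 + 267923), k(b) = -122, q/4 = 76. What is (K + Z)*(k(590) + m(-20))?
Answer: -458553671244/1997177357 ≈ -229.60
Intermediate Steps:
q = 304 (q = 4*76 = 304)
Z = 1/15299 ≈ 6.5364e-5
K = 40605/130543 (K = 121815/391629 = 121815*(1/391629) = 40605/130543 ≈ 0.31105)
m(C) = -616 (m(C) = 5 + (-317 - 1*304) = 5 + (-317 - 304) = 5 - 621 = -616)
(K + Z)*(k(590) + m(-20)) = (40605/130543 + 1/15299)*(-122 - 616) = (621346438/1997177357)*(-738) = -458553671244/1997177357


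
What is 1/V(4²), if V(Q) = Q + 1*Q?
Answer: 1/32 ≈ 0.031250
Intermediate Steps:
V(Q) = 2*Q (V(Q) = Q + Q = 2*Q)
1/V(4²) = 1/(2*4²) = 1/(2*16) = 1/32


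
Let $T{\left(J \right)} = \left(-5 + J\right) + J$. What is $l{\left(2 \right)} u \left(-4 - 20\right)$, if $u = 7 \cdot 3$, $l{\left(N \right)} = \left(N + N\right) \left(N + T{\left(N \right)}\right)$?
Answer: $-2016$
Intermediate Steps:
$T{\left(J \right)} = -5 + 2 J$
$l{\left(N \right)} = 2 N \left(-5 + 3 N\right)$ ($l{\left(N \right)} = \left(N + N\right) \left(N + \left(-5 + 2 N\right)\right) = 2 N \left(-5 + 3 N\right)$)
$u = 21$
$l{\left(2 \right)} u \left(-4 - 20\right) = 2 \cdot 2 \left(-5 + 3 \cdot 2\right) 21 \left(-4 - 20\right) = 2 \cdot 2 \left(-5 + 6\right) 21 \left(-24\right) = 2 \cdot 2 \cdot 1 \cdot 21 \left(-24\right) = 4 \cdot 21 \left(-24\right) = 84 \left(-24\right) = -2016$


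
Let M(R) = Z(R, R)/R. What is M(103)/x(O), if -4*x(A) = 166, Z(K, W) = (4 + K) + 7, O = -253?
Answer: -228/8549 ≈ -0.026670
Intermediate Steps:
Z(K, W) = 11 + K
M(R) = (11 + R)/R
x(A) = -83/2 (x(A) = -¼*166 = -83/2)
M(103)/x(O) = ((11 + 103)/103)/(-83/2) = ((1/103)*114)*(-2/83) = (114/103)*(-2/83) = -228/8549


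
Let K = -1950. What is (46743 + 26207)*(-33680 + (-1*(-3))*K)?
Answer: -2883713500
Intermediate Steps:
(46743 + 26207)*(-33680 + (-1*(-3))*K) = (46743 + 26207)*(-33680 - 1*(-3)*(-1950)) = 72950*(-33680 + 3*(-1950)) = 72950*(-33680 - 5850) = 72950*(-39530) = -2883713500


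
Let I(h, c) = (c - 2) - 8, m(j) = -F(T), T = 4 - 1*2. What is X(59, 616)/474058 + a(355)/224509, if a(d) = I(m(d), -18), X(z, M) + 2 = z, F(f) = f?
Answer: -476611/106430287522 ≈ -4.4781e-6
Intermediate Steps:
T = 2 (T = 4 - 2 = 2)
X(z, M) = -2 + z
m(j) = -2 (m(j) = -1*2 = -2)
I(h, c) = -10 + c (I(h, c) = (-2 + c) - 8 = -10 + c)
a(d) = -28 (a(d) = -10 - 18 = -28)
X(59, 616)/474058 + a(355)/224509 = (-2 + 59)/474058 - 28/224509 = 57*(1/474058) - 28*1/224509 = 57/474058 - 28/224509 = -476611/106430287522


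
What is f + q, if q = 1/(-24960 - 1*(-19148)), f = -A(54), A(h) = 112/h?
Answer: -325499/156924 ≈ -2.0742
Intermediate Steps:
f = -56/27 (f = -112/54 = -1*56/27 = -56/27 ≈ -2.0741)
q = -1/5812 (q = 1/(-24960 + 19148) = 1/(-5812) = -1/5812 ≈ -0.00017206)
f + q = -56/27 - 1/5812 = -325499/156924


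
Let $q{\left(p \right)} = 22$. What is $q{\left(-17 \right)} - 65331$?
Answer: $-65309$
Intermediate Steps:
$q{\left(-17 \right)} - 65331 = 22 - 65331 = -65309$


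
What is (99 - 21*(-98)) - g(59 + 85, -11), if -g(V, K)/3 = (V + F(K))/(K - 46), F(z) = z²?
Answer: 40718/19 ≈ 2143.1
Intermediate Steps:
g(V, K) = -3*(V + K²)/(-46 + K) (g(V, K) = -3*(V + K²)/(K - 46) = -3*(V + K²)/(-46 + K))
(99 - 21*(-98)) - g(59 + 85, -11) = (99 - 21*(-98)) - 3*(-(59 + 85) - 1*(-11)²)/(-46 - 11) = (99 + 2058) - 3*(-1*144 - 1*121)/(-57) = 2157 - 3*(-1)*(-144 - 121)/57 = 2157 - 3*(-1)*(-265)/57 = 2157 - 1*265/19 = 2157 - 265/19 = 40718/19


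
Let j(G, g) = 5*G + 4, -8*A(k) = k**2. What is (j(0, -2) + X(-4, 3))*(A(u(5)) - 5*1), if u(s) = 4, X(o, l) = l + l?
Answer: -70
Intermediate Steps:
X(o, l) = 2*l
A(k) = -k**2/8
j(G, g) = 4 + 5*G
(j(0, -2) + X(-4, 3))*(A(u(5)) - 5*1) = ((4 + 5*0) + 2*3)*(-1/8*4**2 - 5*1) = ((4 + 0) + 6)*(-1/8*16 - 5) = (4 + 6)*(-2 - 5) = 10*(-7) = -70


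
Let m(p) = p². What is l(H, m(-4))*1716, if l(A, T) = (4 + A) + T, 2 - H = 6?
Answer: 27456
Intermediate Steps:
H = -4 (H = 2 - 1*6 = 2 - 6 = -4)
l(A, T) = 4 + A + T
l(H, m(-4))*1716 = (4 - 4 + (-4)²)*1716 = (4 - 4 + 16)*1716 = 16*1716 = 27456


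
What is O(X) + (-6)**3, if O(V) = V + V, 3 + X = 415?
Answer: 608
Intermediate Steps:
X = 412 (X = -3 + 415 = 412)
O(V) = 2*V
O(X) + (-6)**3 = 2*412 + (-6)**3 = 824 - 216 = 608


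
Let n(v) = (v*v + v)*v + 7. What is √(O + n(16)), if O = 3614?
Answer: √7973 ≈ 89.292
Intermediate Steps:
n(v) = 7 + v*(v + v²) (n(v) = (v² + v)*v + 7 = (v + v²)*v + 7 = v*(v + v²) + 7 = 7 + v*(v + v²))
√(O + n(16)) = √(3614 + (7 + 16² + 16³)) = √(3614 + (7 + 256 + 4096)) = √(3614 + 4359) = √7973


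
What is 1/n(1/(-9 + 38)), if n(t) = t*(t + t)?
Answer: 841/2 ≈ 420.50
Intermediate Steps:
n(t) = 2*t² (n(t) = t*(2*t) = 2*t²)
1/n(1/(-9 + 38)) = 1/(2*(1/(-9 + 38))²) = 1/(2*(1/29)²) = 1/(2*(1/841)) = 1/(2/841) = 841/2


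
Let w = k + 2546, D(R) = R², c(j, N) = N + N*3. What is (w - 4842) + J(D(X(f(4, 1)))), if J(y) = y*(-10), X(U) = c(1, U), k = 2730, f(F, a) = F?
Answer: -2126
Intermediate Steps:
c(j, N) = 4*N (c(j, N) = N + 3*N = 4*N)
X(U) = 4*U
w = 5276 (w = 2730 + 2546 = 5276)
J(y) = -10*y
(w - 4842) + J(D(X(f(4, 1)))) = (5276 - 4842) - 10*(4*4)² = 434 - 10*16² = 434 - 10*256 = 434 - 2560 = -2126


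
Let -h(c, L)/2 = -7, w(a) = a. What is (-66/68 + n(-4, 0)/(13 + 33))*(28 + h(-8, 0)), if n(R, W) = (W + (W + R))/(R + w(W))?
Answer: -15582/391 ≈ -39.852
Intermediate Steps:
h(c, L) = 14 (h(c, L) = -2*(-7) = 14)
n(R, W) = (R + 2*W)/(R + W) (n(R, W) = (W + (W + R))/(R + W) = (W + (R + W))/(R + W) = (R + 2*W)/(R + W))
(-66/68 + n(-4, 0)/(13 + 33))*(28 + h(-8, 0)) = (-66/68 + ((-4 + 2*0)/(-4 + 0))/(13 + 33))*(28 + 14) = (-66*1/68 + ((-4 + 0)/(-4))/46)*42 = (-33/34 - ¼*(-4)*(1/46))*42 = (-33/34 + 1*(1/46))*42 = (-33/34 + 1/46)*42 = -371/391*42 = -15582/391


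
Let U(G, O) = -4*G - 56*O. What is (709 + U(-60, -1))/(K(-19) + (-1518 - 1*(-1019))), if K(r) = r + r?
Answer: -335/179 ≈ -1.8715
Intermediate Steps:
K(r) = 2*r
U(G, O) = -56*O - 4*G
(709 + U(-60, -1))/(K(-19) + (-1518 - 1*(-1019))) = (709 + (-56*(-1) - 4*(-60)))/(2*(-19) + (-1518 - 1*(-1019))) = (709 + (56 + 240))/(-38 + (-1518 + 1019)) = (709 + 296)/(-38 - 499) = 1005/(-537) = 1005*(-1/537) = -335/179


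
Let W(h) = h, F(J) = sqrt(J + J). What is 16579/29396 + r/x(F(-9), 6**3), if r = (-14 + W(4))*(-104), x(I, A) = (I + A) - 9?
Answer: 782118097/140013148 - 1040*I*sqrt(2)/14289 ≈ 5.586 - 0.10293*I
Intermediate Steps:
F(J) = sqrt(2)*sqrt(J) (F(J) = sqrt(2*J) = sqrt(2)*sqrt(J))
x(I, A) = -9 + A + I (x(I, A) = (A + I) - 9 = -9 + A + I)
r = 1040 (r = (-14 + 4)*(-104) = -10*(-104) = 1040)
16579/29396 + r/x(F(-9), 6**3) = 16579/29396 + 1040/(-9 + 6**3 + sqrt(2)*sqrt(-9)) = 16579*(1/29396) + 1040/(-9 + 216 + sqrt(2)*(3*I)) = 16579/29396 + 1040/(-9 + 216 + 3*I*sqrt(2)) = 16579/29396 + 1040/(207 + 3*I*sqrt(2))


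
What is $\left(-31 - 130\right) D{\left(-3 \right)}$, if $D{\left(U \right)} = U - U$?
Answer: $0$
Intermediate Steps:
$D{\left(U \right)} = 0$
$\left(-31 - 130\right) D{\left(-3 \right)} = \left(-31 - 130\right) 0 = \left(-161\right) 0 = 0$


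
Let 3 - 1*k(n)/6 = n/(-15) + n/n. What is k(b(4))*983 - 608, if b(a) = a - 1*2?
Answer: 59872/5 ≈ 11974.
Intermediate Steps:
b(a) = -2 + a (b(a) = a - 2 = -2 + a)
k(n) = 12 + 2*n/5 (k(n) = 18 - 6*(n/(-15) + n/n) = 18 - 6*(n*(-1/15) + 1) = 18 - 6*(-n/15 + 1) = 18 - 6*(1 - n/15) = 18 + (-6 + 2*n/5) = 12 + 2*n/5)
k(b(4))*983 - 608 = (12 + 2*(-2 + 4)/5)*983 - 608 = (12 + (2/5)*2)*983 - 608 = (12 + 4/5)*983 - 608 = (64/5)*983 - 608 = 62912/5 - 608 = 59872/5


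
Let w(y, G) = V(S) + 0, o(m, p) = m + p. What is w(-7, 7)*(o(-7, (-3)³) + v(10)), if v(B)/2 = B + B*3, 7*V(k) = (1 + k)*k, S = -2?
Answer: 92/7 ≈ 13.143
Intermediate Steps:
V(k) = k*(1 + k)/7 (V(k) = ((1 + k)*k)/7 = (k*(1 + k))/7 = k*(1 + k)/7)
v(B) = 8*B (v(B) = 2*(B + B*3) = 2*(B + 3*B) = 2*(4*B) = 8*B)
w(y, G) = 2/7 (w(y, G) = (⅐)*(-2)*(1 - 2) + 0 = (⅐)*(-2)*(-1) + 0 = 2/7 + 0 = 2/7)
w(-7, 7)*(o(-7, (-3)³) + v(10)) = 2*((-7 + (-3)³) + 8*10)/7 = 2*((-7 - 27) + 80)/7 = 2*(-34 + 80)/7 = (2/7)*46 = 92/7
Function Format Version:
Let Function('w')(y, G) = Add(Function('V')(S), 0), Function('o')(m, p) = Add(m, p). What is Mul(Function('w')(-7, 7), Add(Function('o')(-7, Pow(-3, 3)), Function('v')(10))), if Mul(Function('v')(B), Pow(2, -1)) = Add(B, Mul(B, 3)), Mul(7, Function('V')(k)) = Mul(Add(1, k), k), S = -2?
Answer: Rational(92, 7) ≈ 13.143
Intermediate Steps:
Function('V')(k) = Mul(Rational(1, 7), k, Add(1, k)) (Function('V')(k) = Mul(Rational(1, 7), Mul(Add(1, k), k)) = Mul(Rational(1, 7), Mul(k, Add(1, k))) = Mul(Rational(1, 7), k, Add(1, k)))
Function('v')(B) = Mul(8, B) (Function('v')(B) = Mul(2, Add(B, Mul(B, 3))) = Mul(2, Add(B, Mul(3, B))) = Mul(2, Mul(4, B)) = Mul(8, B))
Function('w')(y, G) = Rational(2, 7) (Function('w')(y, G) = Add(Mul(Rational(1, 7), -2, Add(1, -2)), 0) = Add(Mul(Rational(1, 7), -2, -1), 0) = Add(Rational(2, 7), 0) = Rational(2, 7))
Mul(Function('w')(-7, 7), Add(Function('o')(-7, Pow(-3, 3)), Function('v')(10))) = Mul(Rational(2, 7), Add(Add(-7, Pow(-3, 3)), Mul(8, 10))) = Mul(Rational(2, 7), Add(Add(-7, -27), 80)) = Mul(Rational(2, 7), Add(-34, 80)) = Mul(Rational(2, 7), 46) = Rational(92, 7)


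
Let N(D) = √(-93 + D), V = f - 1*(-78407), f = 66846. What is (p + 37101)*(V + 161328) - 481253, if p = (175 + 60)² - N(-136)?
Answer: 28304916153 - 306581*I*√229 ≈ 2.8305e+10 - 4.6394e+6*I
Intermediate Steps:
V = 145253 (V = 66846 - 1*(-78407) = 66846 + 78407 = 145253)
p = 55225 - I*√229 (p = (175 + 60)² - √(-93 - 136) = 235² - √(-229) = 55225 - I*√229 ≈ 55225.0 - 15.133*I)
(p + 37101)*(V + 161328) - 481253 = ((55225 - I*√229) + 37101)*(145253 + 161328) - 481253 = (92326 - I*√229)*306581 - 481253 = (28305397406 - 306581*I*√229) - 481253 = 28304916153 - 306581*I*√229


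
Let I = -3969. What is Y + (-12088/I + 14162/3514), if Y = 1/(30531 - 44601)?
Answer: 4722792611/667466730 ≈ 7.0757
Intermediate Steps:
Y = -1/14070 (Y = 1/(-14070) = -1/14070 ≈ -7.1073e-5)
Y + (-12088/I + 14162/3514) = -1/14070 + (-12088/(-3969) + 14162/3514) = -1/14070 + (-12088*(-1/3969) + 14162*(1/3514)) = -1/14070 + (12088/3969 + 7081/1757) = -1/14070 + 7049015/996219 = 4722792611/667466730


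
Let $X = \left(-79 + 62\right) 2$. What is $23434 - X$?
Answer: $23468$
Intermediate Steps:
$X = -34$ ($X = \left(-17\right) 2 = -34$)
$23434 - X = 23434 - -34 = 23434 + 34 = 23468$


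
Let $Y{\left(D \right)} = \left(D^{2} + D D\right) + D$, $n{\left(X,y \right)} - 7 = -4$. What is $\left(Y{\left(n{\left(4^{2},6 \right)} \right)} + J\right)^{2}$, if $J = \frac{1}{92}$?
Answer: $\frac{3736489}{8464} \approx 441.46$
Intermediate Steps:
$n{\left(X,y \right)} = 3$ ($n{\left(X,y \right)} = 7 - 4 = 3$)
$Y{\left(D \right)} = D + 2 D^{2}$ ($Y{\left(D \right)} = \left(D^{2} + D^{2}\right) + D = 2 D^{2} + D = D + 2 D^{2}$)
$J = \frac{1}{92} \approx 0.01087$
$\left(Y{\left(n{\left(4^{2},6 \right)} \right)} + J\right)^{2} = \left(3 \left(1 + 2 \cdot 3\right) + \frac{1}{92}\right)^{2} = \left(3 \left(1 + 6\right) + \frac{1}{92}\right)^{2} = \left(3 \cdot 7 + \frac{1}{92}\right)^{2} = \left(21 + \frac{1}{92}\right)^{2} = \left(\frac{1933}{92}\right)^{2} = \frac{3736489}{8464}$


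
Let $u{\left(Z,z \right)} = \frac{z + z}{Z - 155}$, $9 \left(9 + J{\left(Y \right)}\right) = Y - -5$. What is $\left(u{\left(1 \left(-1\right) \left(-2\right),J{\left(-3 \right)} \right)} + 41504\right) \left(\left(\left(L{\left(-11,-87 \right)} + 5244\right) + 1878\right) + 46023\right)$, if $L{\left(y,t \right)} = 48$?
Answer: $\frac{59608666138}{27} \approx 2.2077 \cdot 10^{9}$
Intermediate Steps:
$J{\left(Y \right)} = - \frac{76}{9} + \frac{Y}{9}$ ($J{\left(Y \right)} = -9 + \frac{Y - -5}{9} = -9 + \frac{Y + 5}{9} = -9 + \frac{5 + Y}{9} = -9 + \left(\frac{5}{9} + \frac{Y}{9}\right) = - \frac{76}{9} + \frac{Y}{9}$)
$u{\left(Z,z \right)} = \frac{2 z}{-155 + Z}$
$\left(u{\left(1 \left(-1\right) \left(-2\right),J{\left(-3 \right)} \right)} + 41504\right) \left(\left(\left(L{\left(-11,-87 \right)} + 5244\right) + 1878\right) + 46023\right) = \left(\frac{2 \left(- \frac{76}{9} + \frac{1}{9} \left(-3\right)\right)}{-155 + 1 \left(-1\right) \left(-2\right)} + 41504\right) \left(\left(\left(48 + 5244\right) + 1878\right) + 46023\right) = \left(\frac{2 \left(- \frac{76}{9} - \frac{1}{3}\right)}{-155 - -2} + 41504\right) \left(\left(5292 + 1878\right) + 46023\right) = \left(2 \left(- \frac{79}{9}\right) \frac{1}{-155 + 2} + 41504\right) \left(7170 + 46023\right) = \left(2 \left(- \frac{79}{9}\right) \frac{1}{-153} + 41504\right) 53193 = \left(2 \left(- \frac{79}{9}\right) \left(- \frac{1}{153}\right) + 41504\right) 53193 = \left(\frac{158}{1377} + 41504\right) 53193 = \frac{57151166}{1377} \cdot 53193 = \frac{59608666138}{27}$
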